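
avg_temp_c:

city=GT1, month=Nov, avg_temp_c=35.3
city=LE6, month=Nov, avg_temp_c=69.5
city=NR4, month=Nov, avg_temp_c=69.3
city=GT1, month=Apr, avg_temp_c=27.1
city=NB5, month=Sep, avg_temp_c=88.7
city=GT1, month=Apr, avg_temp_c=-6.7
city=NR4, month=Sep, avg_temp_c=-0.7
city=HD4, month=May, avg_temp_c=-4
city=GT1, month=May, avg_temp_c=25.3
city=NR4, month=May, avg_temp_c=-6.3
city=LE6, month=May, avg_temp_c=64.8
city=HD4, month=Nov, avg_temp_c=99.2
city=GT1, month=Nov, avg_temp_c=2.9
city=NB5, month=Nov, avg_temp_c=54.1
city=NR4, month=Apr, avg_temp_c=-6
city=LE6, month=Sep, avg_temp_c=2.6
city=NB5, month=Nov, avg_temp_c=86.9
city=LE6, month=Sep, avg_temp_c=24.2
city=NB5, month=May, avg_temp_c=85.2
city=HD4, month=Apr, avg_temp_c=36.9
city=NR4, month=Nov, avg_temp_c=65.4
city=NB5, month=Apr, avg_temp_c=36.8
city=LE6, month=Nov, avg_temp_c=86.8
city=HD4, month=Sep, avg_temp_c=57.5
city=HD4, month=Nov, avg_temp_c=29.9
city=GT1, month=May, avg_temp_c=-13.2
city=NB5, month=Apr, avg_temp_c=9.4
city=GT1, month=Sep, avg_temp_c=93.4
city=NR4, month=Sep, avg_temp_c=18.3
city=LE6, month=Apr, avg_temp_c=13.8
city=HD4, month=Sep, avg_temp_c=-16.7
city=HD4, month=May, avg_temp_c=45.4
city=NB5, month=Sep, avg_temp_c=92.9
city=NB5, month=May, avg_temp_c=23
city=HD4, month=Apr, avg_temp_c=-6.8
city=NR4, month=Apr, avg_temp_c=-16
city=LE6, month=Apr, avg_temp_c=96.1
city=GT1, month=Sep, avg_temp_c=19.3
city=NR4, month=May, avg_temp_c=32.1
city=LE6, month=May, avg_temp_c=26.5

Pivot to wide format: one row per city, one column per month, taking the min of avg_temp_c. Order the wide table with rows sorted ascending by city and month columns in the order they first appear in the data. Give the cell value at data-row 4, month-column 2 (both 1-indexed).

With rows sorted ascending by city, row 4 is city=NB5. month columns in first-appearance order: Nov, Apr, Sep, May; column 2 is Apr.
Long rows with city=NB5, month=Apr: min(36.8, 9.4) = 9.4.

9.4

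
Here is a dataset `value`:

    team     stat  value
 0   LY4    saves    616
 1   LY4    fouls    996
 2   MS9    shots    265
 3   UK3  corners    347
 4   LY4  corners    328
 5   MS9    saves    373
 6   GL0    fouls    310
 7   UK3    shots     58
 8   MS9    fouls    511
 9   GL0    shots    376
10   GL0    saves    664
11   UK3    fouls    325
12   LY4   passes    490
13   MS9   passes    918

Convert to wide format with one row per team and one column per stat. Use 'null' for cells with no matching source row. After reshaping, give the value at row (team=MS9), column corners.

null

No long-format row has team=MS9 and stat=corners, so the cell is null.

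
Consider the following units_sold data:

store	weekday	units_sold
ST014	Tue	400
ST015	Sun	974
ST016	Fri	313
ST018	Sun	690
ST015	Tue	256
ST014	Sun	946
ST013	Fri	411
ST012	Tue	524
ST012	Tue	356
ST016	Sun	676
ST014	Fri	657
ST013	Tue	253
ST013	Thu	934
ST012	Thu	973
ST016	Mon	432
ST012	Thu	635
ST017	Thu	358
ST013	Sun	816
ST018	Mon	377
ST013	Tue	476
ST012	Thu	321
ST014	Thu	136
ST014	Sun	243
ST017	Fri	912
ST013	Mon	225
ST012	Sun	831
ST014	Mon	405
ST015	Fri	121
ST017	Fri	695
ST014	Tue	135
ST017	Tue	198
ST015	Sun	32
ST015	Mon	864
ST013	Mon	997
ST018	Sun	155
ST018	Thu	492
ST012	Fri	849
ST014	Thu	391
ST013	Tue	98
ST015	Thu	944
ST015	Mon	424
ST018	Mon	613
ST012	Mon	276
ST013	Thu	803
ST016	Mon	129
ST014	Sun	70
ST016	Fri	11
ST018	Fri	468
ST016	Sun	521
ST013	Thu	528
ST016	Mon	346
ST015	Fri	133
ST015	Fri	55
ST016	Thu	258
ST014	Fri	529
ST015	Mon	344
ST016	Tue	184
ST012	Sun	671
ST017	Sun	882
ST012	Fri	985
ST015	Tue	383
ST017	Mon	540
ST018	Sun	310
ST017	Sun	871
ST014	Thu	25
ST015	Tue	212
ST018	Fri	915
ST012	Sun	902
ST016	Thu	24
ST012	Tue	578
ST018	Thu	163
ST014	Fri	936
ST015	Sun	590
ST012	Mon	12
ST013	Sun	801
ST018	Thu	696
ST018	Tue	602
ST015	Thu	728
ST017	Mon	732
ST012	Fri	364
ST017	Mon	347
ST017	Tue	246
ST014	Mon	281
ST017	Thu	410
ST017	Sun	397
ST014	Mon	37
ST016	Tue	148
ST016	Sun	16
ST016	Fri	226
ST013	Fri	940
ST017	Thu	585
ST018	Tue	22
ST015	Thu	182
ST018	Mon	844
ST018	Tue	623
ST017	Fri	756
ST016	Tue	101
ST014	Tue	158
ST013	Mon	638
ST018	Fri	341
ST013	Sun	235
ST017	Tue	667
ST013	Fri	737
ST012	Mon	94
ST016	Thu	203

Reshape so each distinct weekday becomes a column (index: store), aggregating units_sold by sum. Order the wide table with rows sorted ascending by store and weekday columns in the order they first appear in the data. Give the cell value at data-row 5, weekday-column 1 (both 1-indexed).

433

With rows sorted ascending by store, row 5 is store=ST016. weekday columns in first-appearance order: Tue, Sun, Fri, Thu, Mon; column 1 is Tue.
Long rows with store=ST016, weekday=Tue: 184 + 148 + 101 = 433.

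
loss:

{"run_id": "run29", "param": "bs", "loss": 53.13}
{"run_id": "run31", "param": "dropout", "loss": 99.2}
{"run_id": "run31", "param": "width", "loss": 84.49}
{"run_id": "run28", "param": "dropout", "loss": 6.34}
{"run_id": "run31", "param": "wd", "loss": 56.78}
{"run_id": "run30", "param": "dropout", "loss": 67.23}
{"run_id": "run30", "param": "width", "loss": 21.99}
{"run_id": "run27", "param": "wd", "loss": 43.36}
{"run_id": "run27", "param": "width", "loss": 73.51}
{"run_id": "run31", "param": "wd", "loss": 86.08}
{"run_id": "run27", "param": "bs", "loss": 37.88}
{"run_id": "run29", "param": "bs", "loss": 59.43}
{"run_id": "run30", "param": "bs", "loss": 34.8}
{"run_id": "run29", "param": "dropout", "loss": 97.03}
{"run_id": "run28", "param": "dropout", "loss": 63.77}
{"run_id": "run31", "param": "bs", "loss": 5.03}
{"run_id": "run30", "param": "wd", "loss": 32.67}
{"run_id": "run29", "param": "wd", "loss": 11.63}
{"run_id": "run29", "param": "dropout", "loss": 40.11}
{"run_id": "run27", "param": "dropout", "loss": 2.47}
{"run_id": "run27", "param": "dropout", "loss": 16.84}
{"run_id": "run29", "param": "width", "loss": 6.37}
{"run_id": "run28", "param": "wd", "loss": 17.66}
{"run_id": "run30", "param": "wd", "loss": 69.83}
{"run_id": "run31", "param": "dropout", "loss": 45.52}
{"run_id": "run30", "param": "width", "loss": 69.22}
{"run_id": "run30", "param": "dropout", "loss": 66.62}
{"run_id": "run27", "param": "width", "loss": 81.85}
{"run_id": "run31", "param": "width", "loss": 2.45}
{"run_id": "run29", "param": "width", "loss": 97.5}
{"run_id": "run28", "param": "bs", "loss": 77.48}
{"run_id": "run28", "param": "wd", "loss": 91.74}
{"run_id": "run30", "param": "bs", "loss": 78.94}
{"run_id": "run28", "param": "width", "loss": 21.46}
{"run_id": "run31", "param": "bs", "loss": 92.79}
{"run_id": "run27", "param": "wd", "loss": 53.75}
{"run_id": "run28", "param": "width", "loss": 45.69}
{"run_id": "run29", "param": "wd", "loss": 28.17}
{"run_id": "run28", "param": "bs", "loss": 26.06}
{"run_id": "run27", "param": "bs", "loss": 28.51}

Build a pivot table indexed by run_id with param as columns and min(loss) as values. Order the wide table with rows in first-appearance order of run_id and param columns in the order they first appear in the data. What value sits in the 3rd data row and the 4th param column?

With rows in first-appearance order of run_id, row 3 is run_id=run28. param columns in first-appearance order: bs, dropout, width, wd; column 4 is wd.
Long rows with run_id=run28, param=wd: min(17.66, 91.74) = 17.66.

17.66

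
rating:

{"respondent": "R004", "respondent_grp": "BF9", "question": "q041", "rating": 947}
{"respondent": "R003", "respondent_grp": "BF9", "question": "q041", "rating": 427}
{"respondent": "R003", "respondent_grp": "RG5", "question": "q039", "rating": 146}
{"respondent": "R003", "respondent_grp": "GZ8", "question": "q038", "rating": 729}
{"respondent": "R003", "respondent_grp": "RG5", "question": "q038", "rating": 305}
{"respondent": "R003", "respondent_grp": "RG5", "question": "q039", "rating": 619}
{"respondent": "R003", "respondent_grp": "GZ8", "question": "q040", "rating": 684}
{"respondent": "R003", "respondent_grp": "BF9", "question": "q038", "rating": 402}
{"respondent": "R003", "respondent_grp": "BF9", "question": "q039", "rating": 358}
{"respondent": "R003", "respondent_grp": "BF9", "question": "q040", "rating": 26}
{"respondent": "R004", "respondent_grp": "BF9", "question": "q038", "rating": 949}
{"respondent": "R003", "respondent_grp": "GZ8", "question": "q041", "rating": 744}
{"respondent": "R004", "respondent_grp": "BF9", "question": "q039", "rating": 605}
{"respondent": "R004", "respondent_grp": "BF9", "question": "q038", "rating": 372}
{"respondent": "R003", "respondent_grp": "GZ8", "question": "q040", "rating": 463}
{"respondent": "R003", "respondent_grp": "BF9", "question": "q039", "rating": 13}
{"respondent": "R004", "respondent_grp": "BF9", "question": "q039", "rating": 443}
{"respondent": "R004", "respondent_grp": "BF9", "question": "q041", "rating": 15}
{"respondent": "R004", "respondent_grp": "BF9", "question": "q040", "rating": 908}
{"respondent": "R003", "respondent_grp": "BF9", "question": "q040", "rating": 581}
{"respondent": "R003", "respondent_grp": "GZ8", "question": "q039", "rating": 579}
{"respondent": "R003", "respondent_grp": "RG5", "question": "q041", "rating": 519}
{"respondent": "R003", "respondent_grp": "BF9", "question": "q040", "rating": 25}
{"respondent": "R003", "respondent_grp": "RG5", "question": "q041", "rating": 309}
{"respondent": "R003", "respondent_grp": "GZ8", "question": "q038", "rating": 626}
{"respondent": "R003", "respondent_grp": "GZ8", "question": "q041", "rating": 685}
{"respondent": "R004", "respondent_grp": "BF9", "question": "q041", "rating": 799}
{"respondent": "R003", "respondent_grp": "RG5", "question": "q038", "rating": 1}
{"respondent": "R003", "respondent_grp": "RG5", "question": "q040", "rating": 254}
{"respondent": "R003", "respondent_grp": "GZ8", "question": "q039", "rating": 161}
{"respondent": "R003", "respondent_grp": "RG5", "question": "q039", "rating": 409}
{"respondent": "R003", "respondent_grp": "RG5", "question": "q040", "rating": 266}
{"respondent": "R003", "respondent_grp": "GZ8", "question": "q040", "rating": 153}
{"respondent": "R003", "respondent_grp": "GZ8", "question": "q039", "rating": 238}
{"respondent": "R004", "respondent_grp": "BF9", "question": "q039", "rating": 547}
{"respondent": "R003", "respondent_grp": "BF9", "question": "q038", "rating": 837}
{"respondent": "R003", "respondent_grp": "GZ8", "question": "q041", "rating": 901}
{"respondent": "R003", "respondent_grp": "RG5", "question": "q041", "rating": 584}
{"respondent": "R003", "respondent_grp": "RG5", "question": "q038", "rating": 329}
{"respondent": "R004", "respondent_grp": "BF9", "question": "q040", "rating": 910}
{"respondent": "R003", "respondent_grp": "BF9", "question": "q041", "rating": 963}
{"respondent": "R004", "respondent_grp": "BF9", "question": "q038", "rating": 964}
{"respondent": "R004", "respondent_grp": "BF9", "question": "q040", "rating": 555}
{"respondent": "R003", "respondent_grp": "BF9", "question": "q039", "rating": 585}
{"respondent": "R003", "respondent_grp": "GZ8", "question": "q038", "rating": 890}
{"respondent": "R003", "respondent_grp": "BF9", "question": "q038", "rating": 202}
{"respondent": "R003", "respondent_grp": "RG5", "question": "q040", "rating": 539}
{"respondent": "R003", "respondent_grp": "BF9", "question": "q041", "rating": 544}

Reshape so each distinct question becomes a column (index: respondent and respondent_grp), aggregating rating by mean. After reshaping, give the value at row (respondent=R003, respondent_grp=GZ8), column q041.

776.67

Rows with respondent=R003, respondent_grp=GZ8 and question=q041: rating values are 744, 685, 901.
(744 + 685 + 901) / 3 = 776.67.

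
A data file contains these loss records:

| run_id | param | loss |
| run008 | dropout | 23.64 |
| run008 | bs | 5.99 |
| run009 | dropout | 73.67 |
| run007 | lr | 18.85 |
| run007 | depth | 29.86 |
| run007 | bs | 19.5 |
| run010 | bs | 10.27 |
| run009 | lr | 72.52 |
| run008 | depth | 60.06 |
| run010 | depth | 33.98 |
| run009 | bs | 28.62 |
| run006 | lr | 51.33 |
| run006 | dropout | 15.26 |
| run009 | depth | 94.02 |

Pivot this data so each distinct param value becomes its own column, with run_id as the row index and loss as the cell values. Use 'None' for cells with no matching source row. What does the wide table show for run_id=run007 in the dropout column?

None

No long-format row has run_id=run007 and param=dropout, so the cell is None.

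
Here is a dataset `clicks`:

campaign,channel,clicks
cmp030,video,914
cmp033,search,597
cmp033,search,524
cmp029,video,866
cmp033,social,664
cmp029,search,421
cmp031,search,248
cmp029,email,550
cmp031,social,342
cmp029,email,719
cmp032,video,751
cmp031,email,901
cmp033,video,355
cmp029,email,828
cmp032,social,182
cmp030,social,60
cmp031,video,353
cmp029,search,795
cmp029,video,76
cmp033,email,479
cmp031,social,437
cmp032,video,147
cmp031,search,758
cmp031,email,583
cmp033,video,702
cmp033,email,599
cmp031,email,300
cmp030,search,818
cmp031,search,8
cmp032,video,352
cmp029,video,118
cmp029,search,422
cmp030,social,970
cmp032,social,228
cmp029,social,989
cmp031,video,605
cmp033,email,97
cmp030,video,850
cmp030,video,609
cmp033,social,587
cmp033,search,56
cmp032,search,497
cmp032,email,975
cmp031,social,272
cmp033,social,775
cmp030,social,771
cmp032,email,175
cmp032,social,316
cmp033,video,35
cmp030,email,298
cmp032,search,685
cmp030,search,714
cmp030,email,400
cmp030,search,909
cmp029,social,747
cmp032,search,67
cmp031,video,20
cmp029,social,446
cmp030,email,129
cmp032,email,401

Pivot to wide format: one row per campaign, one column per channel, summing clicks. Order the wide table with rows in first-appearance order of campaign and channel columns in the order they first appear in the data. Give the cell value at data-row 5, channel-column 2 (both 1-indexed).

With rows in first-appearance order of campaign, row 5 is campaign=cmp032. channel columns in first-appearance order: video, search, social, email; column 2 is search.
Long rows with campaign=cmp032, channel=search: 497 + 685 + 67 = 1249.

1249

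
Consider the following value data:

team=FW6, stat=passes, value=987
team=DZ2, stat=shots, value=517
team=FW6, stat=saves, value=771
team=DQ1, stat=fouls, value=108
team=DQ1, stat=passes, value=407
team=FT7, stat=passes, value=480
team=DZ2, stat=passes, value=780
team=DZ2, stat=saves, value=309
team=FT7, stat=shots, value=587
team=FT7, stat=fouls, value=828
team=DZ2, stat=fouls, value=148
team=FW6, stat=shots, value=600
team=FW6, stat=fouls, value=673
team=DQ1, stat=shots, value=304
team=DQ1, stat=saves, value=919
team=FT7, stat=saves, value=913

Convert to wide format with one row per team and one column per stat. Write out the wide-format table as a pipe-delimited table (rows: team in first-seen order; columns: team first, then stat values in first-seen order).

Columns: team plus the 4 distinct stat values (passes, shots, saves, fouls).
For example, row FW6 column passes takes value=987 from the long row (FW6, passes).

| team | passes | shots | saves | fouls |
| FW6 | 987 | 600 | 771 | 673 |
| DZ2 | 780 | 517 | 309 | 148 |
| DQ1 | 407 | 304 | 919 | 108 |
| FT7 | 480 | 587 | 913 | 828 |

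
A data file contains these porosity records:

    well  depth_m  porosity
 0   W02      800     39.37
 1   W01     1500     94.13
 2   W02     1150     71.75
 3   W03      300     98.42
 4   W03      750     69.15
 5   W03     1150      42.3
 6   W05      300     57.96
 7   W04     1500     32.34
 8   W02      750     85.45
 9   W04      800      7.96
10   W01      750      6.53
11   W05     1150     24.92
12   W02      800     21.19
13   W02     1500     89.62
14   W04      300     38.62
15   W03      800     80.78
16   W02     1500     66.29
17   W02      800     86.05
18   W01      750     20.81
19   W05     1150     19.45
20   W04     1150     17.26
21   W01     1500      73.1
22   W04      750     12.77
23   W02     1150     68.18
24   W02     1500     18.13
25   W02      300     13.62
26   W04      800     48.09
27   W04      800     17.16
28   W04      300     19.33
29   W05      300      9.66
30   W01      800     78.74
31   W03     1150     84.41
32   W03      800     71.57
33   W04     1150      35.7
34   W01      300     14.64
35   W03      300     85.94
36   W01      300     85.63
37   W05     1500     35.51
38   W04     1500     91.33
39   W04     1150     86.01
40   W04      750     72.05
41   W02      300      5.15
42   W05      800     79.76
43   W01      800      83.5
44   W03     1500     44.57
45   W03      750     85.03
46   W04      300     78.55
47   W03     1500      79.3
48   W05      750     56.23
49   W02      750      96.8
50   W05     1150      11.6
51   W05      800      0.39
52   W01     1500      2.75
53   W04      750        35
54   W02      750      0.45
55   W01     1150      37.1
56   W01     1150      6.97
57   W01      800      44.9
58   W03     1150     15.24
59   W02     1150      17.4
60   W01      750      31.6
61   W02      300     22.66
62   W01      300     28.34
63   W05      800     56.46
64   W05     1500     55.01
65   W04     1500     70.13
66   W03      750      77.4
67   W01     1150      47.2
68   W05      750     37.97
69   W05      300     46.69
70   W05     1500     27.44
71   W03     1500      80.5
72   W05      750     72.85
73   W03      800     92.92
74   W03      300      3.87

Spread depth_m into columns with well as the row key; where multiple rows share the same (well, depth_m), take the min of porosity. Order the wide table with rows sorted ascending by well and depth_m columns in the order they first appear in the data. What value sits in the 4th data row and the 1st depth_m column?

7.96

With rows sorted ascending by well, row 4 is well=W04. depth_m columns in first-appearance order: 800, 1500, 1150, 300, 750; column 1 is 800.
Long rows with well=W04, depth_m=800: min(7.96, 48.09, 17.16) = 7.96.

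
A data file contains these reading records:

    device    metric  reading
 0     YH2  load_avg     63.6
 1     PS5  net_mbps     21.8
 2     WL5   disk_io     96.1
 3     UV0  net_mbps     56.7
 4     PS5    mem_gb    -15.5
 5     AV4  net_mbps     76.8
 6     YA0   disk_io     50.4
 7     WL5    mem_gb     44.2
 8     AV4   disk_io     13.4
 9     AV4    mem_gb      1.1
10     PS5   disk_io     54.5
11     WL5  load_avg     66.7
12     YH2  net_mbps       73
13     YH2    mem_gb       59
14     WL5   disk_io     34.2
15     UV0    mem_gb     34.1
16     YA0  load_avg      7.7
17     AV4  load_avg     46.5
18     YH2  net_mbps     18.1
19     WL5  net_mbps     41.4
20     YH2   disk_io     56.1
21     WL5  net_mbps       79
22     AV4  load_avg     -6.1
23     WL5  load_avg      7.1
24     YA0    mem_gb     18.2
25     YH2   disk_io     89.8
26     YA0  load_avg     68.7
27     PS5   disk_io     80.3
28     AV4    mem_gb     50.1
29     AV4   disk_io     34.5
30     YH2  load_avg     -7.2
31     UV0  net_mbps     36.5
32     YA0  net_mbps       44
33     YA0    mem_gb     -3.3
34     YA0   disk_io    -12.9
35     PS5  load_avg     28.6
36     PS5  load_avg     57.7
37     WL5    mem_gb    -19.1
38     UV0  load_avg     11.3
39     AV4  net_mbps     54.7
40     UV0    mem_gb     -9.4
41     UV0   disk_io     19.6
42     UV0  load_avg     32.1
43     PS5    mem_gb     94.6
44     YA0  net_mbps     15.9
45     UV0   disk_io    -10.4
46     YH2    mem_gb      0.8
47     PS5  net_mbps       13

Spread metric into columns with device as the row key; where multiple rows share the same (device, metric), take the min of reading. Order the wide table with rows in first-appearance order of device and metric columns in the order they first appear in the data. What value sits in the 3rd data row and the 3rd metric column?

With rows in first-appearance order of device, row 3 is device=WL5. metric columns in first-appearance order: load_avg, net_mbps, disk_io, mem_gb; column 3 is disk_io.
Long rows with device=WL5, metric=disk_io: min(96.1, 34.2) = 34.2.

34.2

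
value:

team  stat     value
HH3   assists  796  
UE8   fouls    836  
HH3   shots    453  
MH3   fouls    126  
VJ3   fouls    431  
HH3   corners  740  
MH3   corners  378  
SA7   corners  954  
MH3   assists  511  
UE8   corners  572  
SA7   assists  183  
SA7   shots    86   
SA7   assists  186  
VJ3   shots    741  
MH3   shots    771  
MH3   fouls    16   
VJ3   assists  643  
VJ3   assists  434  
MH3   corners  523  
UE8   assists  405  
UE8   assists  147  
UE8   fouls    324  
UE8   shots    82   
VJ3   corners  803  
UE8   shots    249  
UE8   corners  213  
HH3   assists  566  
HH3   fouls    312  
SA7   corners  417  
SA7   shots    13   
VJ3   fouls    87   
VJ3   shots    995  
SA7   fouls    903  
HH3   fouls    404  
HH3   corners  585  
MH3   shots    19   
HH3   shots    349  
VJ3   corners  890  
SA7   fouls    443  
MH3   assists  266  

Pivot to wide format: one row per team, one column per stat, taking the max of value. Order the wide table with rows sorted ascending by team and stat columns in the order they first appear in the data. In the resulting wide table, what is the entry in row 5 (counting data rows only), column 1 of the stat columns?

643

With rows sorted ascending by team, row 5 is team=VJ3. stat columns in first-appearance order: assists, fouls, shots, corners; column 1 is assists.
Long rows with team=VJ3, stat=assists: max(643, 434) = 643.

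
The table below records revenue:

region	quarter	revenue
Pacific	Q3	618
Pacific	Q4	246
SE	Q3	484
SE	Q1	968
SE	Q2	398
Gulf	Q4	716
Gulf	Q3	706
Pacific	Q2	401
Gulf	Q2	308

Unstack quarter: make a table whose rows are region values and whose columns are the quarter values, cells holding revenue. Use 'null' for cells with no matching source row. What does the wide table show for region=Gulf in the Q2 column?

The long row with region=Gulf, quarter=Q2 has revenue=308.

308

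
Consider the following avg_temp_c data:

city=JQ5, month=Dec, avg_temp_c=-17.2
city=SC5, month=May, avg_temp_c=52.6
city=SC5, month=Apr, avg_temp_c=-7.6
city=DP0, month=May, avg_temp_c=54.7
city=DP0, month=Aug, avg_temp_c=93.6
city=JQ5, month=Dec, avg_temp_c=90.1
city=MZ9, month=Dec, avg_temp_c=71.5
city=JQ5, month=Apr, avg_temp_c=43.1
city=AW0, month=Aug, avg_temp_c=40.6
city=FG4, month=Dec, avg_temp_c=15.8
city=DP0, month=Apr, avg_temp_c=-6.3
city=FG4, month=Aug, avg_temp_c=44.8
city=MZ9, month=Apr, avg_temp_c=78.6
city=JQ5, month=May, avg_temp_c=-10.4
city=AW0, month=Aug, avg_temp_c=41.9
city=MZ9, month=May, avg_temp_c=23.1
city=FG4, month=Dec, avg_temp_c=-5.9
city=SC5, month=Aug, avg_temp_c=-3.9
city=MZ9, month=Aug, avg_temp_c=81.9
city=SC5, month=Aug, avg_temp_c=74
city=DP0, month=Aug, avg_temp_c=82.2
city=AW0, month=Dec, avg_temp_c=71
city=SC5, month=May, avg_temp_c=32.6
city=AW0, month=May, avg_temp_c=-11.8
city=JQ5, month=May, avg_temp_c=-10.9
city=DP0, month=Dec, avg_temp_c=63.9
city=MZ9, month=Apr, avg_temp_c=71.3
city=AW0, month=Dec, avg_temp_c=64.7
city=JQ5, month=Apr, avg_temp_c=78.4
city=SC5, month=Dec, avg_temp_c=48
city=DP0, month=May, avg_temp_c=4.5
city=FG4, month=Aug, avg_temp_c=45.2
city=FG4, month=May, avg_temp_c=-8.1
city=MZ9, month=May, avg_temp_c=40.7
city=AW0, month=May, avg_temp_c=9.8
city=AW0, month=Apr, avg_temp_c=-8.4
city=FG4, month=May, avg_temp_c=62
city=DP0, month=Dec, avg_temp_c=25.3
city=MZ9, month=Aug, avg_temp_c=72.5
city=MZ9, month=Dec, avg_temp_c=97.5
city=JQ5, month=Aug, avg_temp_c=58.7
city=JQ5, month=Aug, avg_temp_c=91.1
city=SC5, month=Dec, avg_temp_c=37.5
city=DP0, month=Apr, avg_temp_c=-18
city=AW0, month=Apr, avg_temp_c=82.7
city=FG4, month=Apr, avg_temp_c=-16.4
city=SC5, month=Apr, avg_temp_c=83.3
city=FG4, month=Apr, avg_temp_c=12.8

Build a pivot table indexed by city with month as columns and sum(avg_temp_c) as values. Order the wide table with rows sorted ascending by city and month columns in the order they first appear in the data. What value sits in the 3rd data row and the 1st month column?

With rows sorted ascending by city, row 3 is city=FG4. month columns in first-appearance order: Dec, May, Apr, Aug; column 1 is Dec.
Long rows with city=FG4, month=Dec: 15.8 + -5.9 = 9.9.

9.9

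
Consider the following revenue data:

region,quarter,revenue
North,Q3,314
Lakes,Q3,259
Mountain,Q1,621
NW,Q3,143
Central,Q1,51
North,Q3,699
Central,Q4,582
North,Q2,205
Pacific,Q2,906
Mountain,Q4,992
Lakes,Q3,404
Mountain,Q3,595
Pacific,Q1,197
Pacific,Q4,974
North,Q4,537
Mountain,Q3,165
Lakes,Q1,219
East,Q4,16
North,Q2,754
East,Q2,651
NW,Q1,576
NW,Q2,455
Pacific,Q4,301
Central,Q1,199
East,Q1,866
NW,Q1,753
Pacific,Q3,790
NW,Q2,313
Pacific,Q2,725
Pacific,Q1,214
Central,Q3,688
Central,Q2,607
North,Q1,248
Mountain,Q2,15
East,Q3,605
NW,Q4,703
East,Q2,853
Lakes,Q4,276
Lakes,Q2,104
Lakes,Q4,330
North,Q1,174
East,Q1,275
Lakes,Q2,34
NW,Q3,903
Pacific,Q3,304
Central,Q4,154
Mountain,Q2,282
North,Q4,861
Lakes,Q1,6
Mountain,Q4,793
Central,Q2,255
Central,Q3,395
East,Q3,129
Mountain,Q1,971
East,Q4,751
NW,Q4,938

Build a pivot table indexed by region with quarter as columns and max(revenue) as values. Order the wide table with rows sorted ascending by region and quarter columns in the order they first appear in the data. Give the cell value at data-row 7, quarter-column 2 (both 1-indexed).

214

With rows sorted ascending by region, row 7 is region=Pacific. quarter columns in first-appearance order: Q3, Q1, Q4, Q2; column 2 is Q1.
Long rows with region=Pacific, quarter=Q1: max(197, 214) = 214.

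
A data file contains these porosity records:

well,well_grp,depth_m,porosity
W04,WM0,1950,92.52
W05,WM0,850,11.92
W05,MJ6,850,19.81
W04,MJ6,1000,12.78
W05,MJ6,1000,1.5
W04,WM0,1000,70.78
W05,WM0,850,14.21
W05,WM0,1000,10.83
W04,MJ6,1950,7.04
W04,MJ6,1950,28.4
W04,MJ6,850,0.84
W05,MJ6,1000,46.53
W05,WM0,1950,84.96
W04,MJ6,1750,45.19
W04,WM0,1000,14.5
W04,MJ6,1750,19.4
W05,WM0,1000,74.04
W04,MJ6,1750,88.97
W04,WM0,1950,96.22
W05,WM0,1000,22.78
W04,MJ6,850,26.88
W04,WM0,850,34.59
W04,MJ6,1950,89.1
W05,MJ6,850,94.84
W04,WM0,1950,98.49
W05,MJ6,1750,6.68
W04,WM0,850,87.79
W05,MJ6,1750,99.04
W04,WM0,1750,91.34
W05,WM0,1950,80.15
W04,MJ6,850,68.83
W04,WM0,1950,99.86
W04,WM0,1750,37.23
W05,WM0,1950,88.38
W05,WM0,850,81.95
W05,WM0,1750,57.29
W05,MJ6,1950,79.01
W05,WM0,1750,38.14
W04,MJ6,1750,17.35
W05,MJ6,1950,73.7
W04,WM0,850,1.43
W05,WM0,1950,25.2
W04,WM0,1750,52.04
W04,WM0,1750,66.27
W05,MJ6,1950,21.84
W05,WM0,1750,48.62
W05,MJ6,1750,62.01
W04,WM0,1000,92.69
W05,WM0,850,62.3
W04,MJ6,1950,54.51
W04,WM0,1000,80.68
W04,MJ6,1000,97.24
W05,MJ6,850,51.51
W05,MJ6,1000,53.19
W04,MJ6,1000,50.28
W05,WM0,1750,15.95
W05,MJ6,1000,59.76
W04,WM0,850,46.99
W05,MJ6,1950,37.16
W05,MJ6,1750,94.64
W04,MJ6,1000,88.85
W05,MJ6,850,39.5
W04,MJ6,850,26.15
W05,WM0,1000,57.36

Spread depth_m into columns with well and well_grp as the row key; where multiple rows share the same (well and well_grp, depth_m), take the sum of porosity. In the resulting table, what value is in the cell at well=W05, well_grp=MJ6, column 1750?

Rows with well=W05, well_grp=MJ6 and depth_m=1750: porosity values are 6.68, 99.04, 62.01, 94.64.
6.68 + 99.04 + 62.01 + 94.64 = 262.37.

262.37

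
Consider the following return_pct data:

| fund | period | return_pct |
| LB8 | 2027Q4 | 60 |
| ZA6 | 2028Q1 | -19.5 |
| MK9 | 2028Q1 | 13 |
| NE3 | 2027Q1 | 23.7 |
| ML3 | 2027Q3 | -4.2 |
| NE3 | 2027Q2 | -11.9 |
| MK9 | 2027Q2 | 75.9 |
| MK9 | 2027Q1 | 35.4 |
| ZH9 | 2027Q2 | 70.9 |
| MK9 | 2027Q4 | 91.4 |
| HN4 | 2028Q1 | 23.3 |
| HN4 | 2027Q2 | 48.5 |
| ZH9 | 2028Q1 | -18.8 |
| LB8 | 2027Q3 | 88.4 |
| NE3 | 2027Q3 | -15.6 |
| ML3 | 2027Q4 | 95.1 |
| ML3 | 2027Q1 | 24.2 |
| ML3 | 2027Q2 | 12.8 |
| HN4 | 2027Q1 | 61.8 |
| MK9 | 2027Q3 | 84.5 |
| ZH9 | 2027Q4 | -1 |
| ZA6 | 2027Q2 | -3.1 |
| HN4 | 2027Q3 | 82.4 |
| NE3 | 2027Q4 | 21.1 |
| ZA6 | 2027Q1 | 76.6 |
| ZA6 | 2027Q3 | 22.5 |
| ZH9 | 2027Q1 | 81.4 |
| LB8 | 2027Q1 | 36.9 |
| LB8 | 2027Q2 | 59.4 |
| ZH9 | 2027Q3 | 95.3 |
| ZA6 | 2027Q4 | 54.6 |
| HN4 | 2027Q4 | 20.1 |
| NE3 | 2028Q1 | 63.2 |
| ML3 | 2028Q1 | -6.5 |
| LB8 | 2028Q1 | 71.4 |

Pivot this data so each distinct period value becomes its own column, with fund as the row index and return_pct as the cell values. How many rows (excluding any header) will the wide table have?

7 distinct fund values → 7 rows.

7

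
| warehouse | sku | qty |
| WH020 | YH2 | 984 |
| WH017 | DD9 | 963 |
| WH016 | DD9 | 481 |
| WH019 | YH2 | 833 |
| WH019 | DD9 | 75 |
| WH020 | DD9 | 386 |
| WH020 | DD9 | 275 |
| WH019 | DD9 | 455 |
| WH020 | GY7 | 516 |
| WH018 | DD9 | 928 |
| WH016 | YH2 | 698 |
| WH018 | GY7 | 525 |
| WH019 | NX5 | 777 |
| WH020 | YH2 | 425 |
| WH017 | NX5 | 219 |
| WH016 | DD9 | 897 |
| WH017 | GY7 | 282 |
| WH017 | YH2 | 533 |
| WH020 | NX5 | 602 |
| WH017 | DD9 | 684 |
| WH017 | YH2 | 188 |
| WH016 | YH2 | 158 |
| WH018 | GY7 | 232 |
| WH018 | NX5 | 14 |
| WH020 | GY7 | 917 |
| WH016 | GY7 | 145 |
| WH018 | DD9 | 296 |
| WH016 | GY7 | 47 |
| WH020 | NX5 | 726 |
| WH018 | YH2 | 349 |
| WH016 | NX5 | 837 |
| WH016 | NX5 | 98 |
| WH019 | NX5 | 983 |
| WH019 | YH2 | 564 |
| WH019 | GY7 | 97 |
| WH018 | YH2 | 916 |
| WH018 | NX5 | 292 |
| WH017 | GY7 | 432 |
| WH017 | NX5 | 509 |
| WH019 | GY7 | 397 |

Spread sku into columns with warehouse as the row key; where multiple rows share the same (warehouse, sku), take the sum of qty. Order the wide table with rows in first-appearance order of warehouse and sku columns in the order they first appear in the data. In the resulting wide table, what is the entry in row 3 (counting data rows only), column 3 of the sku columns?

192

With rows in first-appearance order of warehouse, row 3 is warehouse=WH016. sku columns in first-appearance order: YH2, DD9, GY7, NX5; column 3 is GY7.
Long rows with warehouse=WH016, sku=GY7: 145 + 47 = 192.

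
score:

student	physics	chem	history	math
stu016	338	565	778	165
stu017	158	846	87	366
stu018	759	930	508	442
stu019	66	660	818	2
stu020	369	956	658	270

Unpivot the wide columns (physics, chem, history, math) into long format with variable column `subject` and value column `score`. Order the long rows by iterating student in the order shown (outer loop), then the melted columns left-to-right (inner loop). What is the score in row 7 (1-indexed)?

20 rows total (5 × 4). Row 7: index ⌊(7-1)/4⌋ = 1 into student → stu017; (7-1) mod 4 = 2 into the melted columns → history.
So row 7 is (stu017, history, 87); score = 87.

87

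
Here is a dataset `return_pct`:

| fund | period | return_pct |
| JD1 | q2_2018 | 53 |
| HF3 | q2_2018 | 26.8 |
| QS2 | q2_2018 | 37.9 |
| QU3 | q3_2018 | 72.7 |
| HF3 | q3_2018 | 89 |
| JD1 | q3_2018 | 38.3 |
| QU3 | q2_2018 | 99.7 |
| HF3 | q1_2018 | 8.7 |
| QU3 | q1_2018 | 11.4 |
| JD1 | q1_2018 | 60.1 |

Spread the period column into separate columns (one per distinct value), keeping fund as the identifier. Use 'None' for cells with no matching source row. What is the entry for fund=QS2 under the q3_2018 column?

None

No long-format row has fund=QS2 and period=q3_2018, so the cell is None.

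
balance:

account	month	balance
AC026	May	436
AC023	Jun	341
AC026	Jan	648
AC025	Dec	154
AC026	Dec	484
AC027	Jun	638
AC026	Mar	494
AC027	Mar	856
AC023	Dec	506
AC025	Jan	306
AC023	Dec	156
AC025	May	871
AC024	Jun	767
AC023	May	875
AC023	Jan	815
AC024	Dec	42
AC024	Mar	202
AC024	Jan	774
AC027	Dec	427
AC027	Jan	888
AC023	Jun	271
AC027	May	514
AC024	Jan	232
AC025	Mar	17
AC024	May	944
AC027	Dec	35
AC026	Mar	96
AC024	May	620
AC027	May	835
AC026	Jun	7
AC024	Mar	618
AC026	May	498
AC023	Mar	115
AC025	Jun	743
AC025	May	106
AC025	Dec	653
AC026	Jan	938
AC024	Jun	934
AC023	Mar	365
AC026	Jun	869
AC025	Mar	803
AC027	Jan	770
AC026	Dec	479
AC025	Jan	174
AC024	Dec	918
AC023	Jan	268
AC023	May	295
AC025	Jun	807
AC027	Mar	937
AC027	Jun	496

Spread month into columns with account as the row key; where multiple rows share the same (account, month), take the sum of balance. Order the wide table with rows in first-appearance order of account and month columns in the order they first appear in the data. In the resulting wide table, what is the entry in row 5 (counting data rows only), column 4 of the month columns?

With rows in first-appearance order of account, row 5 is account=AC024. month columns in first-appearance order: May, Jun, Jan, Dec, Mar; column 4 is Dec.
Long rows with account=AC024, month=Dec: 42 + 918 = 960.

960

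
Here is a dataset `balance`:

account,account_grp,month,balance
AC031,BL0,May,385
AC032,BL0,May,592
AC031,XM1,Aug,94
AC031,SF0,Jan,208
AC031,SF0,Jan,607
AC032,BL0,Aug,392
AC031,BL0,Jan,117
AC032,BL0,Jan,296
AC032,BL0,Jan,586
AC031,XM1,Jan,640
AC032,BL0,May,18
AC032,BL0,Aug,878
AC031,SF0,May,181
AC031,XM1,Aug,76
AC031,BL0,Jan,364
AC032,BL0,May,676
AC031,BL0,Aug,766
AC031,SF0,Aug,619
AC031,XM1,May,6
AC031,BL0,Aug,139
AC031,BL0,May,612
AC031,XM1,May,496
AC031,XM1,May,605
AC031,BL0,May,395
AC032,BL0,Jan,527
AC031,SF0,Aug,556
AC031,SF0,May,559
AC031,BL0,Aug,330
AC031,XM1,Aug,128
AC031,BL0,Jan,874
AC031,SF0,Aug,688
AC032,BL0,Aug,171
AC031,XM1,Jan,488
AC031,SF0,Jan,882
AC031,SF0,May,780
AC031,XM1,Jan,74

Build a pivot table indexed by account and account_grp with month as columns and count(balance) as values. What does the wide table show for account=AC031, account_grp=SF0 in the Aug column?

3

Rows with account=AC031, account_grp=SF0 and month=Aug: balance values are 619, 556, 688.
3 rows match — count = 3.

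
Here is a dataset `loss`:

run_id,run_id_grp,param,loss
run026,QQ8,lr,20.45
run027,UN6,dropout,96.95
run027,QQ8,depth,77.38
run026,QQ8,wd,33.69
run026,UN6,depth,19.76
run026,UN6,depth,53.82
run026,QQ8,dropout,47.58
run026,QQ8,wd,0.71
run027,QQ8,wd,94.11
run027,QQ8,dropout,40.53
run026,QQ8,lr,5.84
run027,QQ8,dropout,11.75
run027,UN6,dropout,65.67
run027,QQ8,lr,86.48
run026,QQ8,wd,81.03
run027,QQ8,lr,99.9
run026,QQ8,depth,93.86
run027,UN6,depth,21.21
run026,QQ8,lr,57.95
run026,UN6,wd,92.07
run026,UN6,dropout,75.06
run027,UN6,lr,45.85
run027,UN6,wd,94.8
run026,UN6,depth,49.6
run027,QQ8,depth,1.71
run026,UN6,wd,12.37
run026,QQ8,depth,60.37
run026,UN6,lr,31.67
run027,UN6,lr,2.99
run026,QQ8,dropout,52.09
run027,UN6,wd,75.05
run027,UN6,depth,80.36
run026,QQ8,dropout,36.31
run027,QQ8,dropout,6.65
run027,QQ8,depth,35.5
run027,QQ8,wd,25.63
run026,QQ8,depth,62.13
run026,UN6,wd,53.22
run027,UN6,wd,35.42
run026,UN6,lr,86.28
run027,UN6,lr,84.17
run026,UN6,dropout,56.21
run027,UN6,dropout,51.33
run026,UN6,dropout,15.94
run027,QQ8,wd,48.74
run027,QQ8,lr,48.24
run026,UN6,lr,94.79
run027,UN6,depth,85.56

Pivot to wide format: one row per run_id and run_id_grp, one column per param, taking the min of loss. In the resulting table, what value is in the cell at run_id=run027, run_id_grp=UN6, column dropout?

Rows with run_id=run027, run_id_grp=UN6 and param=dropout: loss values are 96.95, 65.67, 51.33.
min(96.95, 65.67, 51.33) = 51.33.

51.33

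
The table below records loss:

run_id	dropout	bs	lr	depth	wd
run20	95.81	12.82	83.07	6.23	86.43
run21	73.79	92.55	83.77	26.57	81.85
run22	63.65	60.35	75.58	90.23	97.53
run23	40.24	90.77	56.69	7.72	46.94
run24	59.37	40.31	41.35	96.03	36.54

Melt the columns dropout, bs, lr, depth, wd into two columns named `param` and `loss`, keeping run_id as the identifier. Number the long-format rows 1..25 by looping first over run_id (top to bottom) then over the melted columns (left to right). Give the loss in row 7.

92.55

25 rows total (5 × 5). Row 7: index ⌊(7-1)/5⌋ = 1 into run_id → run21; (7-1) mod 5 = 1 into the melted columns → bs.
So row 7 is (run21, bs, 92.55); loss = 92.55.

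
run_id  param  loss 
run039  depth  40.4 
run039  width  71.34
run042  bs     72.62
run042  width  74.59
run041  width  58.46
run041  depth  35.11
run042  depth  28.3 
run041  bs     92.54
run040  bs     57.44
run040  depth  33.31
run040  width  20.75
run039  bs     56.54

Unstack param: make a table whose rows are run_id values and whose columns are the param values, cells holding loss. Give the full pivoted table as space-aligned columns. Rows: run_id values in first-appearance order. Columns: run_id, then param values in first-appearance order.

Columns: run_id plus the 3 distinct param values (depth, width, bs).
For example, row run039 column depth takes loss=40.4 from the long row (run039, depth).

run_id  depth  width  bs   
run039  40.4   71.34  56.54
run042  28.3   74.59  72.62
run041  35.11  58.46  92.54
run040  33.31  20.75  57.44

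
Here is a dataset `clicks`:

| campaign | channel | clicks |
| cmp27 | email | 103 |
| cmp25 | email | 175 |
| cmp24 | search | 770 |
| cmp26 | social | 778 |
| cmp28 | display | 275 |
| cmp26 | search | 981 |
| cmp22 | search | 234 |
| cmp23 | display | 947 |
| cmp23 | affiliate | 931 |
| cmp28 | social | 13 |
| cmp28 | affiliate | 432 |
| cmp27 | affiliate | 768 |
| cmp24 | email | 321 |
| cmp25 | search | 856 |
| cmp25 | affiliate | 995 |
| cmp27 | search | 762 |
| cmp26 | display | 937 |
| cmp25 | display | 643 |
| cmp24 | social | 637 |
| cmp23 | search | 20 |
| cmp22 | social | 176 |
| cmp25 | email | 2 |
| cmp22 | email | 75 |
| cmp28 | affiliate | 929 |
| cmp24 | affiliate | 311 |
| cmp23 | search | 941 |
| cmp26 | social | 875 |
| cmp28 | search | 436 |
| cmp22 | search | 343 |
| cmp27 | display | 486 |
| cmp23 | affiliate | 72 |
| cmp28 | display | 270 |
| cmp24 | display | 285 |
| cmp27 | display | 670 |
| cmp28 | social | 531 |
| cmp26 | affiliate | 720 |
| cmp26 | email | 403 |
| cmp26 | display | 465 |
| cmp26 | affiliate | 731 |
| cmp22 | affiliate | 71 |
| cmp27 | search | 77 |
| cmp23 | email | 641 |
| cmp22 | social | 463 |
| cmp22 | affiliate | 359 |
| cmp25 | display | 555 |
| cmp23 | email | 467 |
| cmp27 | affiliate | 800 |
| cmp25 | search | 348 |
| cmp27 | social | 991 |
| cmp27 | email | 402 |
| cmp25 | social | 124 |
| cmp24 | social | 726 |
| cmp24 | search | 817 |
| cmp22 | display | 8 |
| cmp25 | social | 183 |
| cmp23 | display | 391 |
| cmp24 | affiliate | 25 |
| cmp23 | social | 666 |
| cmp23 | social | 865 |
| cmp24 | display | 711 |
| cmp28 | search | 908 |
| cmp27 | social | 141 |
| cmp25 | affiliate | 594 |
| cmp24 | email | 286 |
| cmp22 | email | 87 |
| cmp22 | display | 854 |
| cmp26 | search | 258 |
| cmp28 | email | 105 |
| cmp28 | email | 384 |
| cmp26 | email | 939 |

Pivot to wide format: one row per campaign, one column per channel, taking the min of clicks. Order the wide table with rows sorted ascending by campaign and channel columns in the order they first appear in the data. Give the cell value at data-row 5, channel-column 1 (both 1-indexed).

With rows sorted ascending by campaign, row 5 is campaign=cmp26. channel columns in first-appearance order: email, search, social, display, affiliate; column 1 is email.
Long rows with campaign=cmp26, channel=email: min(403, 939) = 403.

403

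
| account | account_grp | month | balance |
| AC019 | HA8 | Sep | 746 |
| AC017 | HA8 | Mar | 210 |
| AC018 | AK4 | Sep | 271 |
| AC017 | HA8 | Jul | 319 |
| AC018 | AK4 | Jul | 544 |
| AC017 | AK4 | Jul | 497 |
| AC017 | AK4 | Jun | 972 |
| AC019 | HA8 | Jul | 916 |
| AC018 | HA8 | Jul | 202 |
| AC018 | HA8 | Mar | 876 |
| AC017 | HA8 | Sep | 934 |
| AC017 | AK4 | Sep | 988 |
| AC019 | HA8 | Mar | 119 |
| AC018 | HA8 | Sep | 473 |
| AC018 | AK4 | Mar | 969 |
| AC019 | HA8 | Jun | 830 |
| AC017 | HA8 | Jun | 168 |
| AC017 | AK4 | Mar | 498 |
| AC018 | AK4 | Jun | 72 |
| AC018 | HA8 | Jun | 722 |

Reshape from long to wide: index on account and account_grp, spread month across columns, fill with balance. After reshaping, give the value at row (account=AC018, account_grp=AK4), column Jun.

Wide layout: rows indexed by account and account_grp, columns are the 4 distinct month values (Sep, Mar, Jul, Jun).
Cell (account=AC018, account_grp=AK4, month=Jun) draws from the long row where account=AC018, account_grp=AK4 and month=Jun, which has balance=72.

72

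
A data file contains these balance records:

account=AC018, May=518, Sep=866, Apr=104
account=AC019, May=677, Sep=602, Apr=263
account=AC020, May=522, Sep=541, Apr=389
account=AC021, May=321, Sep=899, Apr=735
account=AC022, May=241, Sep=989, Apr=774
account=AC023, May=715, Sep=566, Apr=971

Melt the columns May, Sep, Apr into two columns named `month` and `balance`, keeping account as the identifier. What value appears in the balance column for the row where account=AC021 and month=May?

321

Unpivoting turns each (account, wide-column) pair into one long row.
The wide cell at row AC021, column May holds 321, so the long row (AC021, May) has balance=321.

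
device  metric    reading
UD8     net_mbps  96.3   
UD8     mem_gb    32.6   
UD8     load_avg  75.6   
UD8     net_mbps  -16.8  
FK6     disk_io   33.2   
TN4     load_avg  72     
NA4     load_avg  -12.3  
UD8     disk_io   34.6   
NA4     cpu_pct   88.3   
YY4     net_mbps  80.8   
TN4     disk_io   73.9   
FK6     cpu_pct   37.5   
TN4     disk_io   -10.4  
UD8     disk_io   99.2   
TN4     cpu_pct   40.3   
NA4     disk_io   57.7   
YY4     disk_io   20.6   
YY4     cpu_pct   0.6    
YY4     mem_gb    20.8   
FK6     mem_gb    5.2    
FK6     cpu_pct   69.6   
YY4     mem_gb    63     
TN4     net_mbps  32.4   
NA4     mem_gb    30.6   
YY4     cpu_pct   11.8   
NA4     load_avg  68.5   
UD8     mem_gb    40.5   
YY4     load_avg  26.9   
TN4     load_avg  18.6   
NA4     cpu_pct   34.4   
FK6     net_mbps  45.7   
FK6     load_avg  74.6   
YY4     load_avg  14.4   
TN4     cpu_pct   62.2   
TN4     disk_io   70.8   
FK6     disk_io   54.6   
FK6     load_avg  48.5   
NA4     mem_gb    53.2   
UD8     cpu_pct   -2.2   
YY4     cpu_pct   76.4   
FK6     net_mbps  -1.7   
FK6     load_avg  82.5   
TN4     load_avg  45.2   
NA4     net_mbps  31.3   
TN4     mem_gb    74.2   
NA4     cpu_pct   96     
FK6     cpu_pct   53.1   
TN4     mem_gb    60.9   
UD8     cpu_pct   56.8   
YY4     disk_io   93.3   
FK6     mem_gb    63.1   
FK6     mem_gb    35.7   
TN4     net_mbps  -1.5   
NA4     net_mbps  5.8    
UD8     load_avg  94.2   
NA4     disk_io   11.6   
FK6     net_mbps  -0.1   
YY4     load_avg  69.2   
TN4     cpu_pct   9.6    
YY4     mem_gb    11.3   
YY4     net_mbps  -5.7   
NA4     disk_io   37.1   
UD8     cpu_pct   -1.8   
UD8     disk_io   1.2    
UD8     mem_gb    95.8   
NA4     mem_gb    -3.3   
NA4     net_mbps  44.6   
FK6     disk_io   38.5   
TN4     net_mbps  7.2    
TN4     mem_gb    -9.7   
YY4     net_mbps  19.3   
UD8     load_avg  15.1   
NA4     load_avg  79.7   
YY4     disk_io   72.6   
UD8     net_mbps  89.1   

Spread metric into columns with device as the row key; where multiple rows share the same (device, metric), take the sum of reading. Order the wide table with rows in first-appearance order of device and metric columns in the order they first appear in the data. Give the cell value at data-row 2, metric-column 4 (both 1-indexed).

With rows in first-appearance order of device, row 2 is device=FK6. metric columns in first-appearance order: net_mbps, mem_gb, load_avg, disk_io, cpu_pct; column 4 is disk_io.
Long rows with device=FK6, metric=disk_io: 33.2 + 54.6 + 38.5 = 126.3.

126.3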